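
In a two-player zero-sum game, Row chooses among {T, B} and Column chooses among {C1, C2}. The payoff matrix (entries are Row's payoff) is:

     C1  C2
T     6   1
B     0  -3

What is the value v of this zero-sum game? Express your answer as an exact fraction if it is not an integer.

Row minima: T → 1, B → -3; maximin = 1.
Column maxima: C1 → 6, C2 → 1; minimax = 1.
Since maximin = minimax = 1, there is a saddle point and the value is 1.

1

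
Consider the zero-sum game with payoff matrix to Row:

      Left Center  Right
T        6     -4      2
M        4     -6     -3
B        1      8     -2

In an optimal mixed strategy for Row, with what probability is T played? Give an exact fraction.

Row minima: T → -4, M → -6, B → -2; maximin = -2.
Column maxima: Left → 6, Center → 8, Right → 2; minimax = 2.
-2 ≠ 2, so there is no saddle point; optimal play is mixed.
M is strictly dominated by T, so Row never plays it.
Left is strictly dominated by Right (it gives Row strictly more in every row), so Column never plays it.
On the remaining 2×2 (T, B vs Center, Right):
Let Row play T with probability p. Expected payoff against Center: (-4)p + 8(1−p) = −12p + 8; against Right: 2p + (-2)(1−p) = 4p − 2.
Setting these equal: −12p + 8 = 4p − 2 ⇒ −16p = -10 ⇒ p = 5/8, and the value is (-12)·(5/8) + 8 = 1/2.
For Column: with q = P(Center), equating T's and B's payoffs gives −6q + 2 = 10q − 2 ⇒ q = 1/4.

5/8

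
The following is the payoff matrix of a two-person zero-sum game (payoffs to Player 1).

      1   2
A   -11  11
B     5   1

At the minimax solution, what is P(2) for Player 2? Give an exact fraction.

8/13

Row minima: A → -11, B → 1; maximin = 1.
Column maxima: 1 → 5, 2 → 11; minimax = 5.
1 ≠ 5, so there is no saddle point; optimal play is mixed.
Let Player 1 play A with probability p. Expected payoff against 1: (-11)p + 5(1−p) = −16p + 5; against 2: 11p + 1(1−p) = 10p + 1.
Setting these equal: −16p + 5 = 10p + 1 ⇒ −26p = -4 ⇒ p = 2/13, and the value is (-16)·(2/13) + 5 = 33/13.
For Player 2: with q = P(1), equating A's and B's payoffs gives −22q + 11 = 4q + 1 ⇒ q = 5/13.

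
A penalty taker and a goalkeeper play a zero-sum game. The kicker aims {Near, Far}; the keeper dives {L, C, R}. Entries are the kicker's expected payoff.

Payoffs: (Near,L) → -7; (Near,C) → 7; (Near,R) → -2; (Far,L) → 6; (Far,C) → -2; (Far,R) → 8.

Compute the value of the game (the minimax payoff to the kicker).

Row minima: Near → -7, Far → -2; maximin = -2.
Column maxima: L → 6, C → 7, R → 8; minimax = 6.
-2 ≠ 6, so there is no saddle point; optimal play is mixed.
R is strictly dominated by L (it gives the kicker strictly more in every row), so the keeper never plays it.
On the remaining 2×2 (Near, Far vs L, C):
Let the kicker play Near with probability p. Expected payoff against L: (-7)p + 6(1−p) = −13p + 6; against C: 7p + (-2)(1−p) = 9p − 2.
Setting these equal: −13p + 6 = 9p − 2 ⇒ −22p = -8 ⇒ p = 4/11, and the value is (-13)·(4/11) + 6 = 14/11.
For the keeper: with q = P(L), equating Near's and Far's payoffs gives −14q + 7 = 8q − 2 ⇒ q = 9/22.

14/11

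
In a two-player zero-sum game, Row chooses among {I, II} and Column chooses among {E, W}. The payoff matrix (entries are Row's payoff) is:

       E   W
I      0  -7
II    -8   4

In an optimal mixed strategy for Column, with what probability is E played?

11/19

Row minima: I → -7, II → -8; maximin = -7.
Column maxima: E → 0, W → 4; minimax = 0.
-7 ≠ 0, so there is no saddle point; optimal play is mixed.
Let Row play I with probability p. Expected payoff against E: 0p + (-8)(1−p) = 8p − 8; against W: (-7)p + 4(1−p) = −11p + 4.
Setting these equal: 8p − 8 = −11p + 4 ⇒ 19p = 12 ⇒ p = 12/19, and the value is (8)·(12/19) − 8 = -56/19.
For Column: with q = P(E), equating I's and II's payoffs gives 7q − 7 = −12q + 4 ⇒ q = 11/19.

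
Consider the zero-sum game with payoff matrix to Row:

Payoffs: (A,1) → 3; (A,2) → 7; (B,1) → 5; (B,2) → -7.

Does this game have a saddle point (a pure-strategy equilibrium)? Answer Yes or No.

Row minima: A → 3, B → -7; maximin = 3.
Column maxima: 1 → 5, 2 → 7; minimax = 5.
3 ≠ 5, so no pure-strategy equilibrium exists.

No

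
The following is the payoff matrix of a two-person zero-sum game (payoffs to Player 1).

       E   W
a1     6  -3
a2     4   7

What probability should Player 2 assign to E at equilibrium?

5/6

Row minima: a1 → -3, a2 → 4; maximin = 4.
Column maxima: E → 6, W → 7; minimax = 6.
4 ≠ 6, so there is no saddle point; optimal play is mixed.
Let Player 1 play a1 with probability p. Expected payoff against E: 6p + 4(1−p) = 2p + 4; against W: (-3)p + 7(1−p) = −10p + 7.
Setting these equal: 2p + 4 = −10p + 7 ⇒ 12p = 3 ⇒ p = 1/4, and the value is (2)·(1/4) + 4 = 9/2.
For Player 2: with q = P(E), equating a1's and a2's payoffs gives 9q − 3 = −3q + 7 ⇒ q = 5/6.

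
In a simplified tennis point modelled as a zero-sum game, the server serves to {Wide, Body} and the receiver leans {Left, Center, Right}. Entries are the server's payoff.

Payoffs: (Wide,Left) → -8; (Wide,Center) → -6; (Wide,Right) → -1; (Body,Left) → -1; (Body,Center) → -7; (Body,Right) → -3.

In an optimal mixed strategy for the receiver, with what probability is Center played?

Row minima: Wide → -8, Body → -7; maximin = -7.
Column maxima: Left → -1, Center → -6, Right → -1; minimax = -6.
-7 ≠ -6, so there is no saddle point; optimal play is mixed.
Right is strictly dominated by Center (it gives the server strictly more in every row), so the receiver never plays it.
On the remaining 2×2 (Wide, Body vs Left, Center):
Let the server play Wide with probability p. Expected payoff against Left: (-8)p + (-1)(1−p) = −7p − 1; against Center: (-6)p + (-7)(1−p) = p − 7.
Setting these equal: −7p − 1 = p − 7 ⇒ −8p = -6 ⇒ p = 3/4, and the value is (-7)·(3/4) − 1 = -25/4.
For the receiver: with q = P(Left), equating Wide's and Body's payoffs gives −2q − 6 = 6q − 7 ⇒ q = 1/8.

7/8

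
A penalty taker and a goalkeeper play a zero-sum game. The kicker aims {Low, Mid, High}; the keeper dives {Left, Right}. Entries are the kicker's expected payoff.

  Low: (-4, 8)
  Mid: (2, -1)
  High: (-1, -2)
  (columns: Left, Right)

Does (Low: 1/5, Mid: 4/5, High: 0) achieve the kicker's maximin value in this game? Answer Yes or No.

Against Left this mix gives (1/5)·(-4) + (4/5)·2 = 4/5.
Against Right this mix gives (1/5)·8 + (4/5)·(-1) = 4/5.
All of the keeper's active replies (Left, Right) yield 4/5, and no column does worse for the kicker. The mix makes the keeper indifferent and guarantees 4/5, so it is optimal.

Yes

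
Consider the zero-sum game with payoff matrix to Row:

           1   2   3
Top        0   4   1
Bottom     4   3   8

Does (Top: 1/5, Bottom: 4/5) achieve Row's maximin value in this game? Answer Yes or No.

Yes

Against 1 this mix gives (1/5)·0 + (4/5)·4 = 16/5.
Against 2 this mix gives (1/5)·4 + (4/5)·3 = 16/5.
Against 3 this mix gives (1/5)·1 + (4/5)·8 = 33/5.
All of Column's active replies (1, 2) yield 16/5, and no column does worse for Row. The mix makes Column indifferent and guarantees 16/5, so it is optimal.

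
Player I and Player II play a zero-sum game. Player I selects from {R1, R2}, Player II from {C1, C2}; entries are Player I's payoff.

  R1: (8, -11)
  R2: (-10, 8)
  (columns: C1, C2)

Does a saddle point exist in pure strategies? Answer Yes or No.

Row minima: R1 → -11, R2 → -10; maximin = -10.
Column maxima: C1 → 8, C2 → 8; minimax = 8.
-10 ≠ 8, so no pure-strategy equilibrium exists.

No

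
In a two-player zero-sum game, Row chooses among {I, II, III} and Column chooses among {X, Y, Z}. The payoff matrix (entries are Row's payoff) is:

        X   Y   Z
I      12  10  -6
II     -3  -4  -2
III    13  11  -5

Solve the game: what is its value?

Row minima: I → -6, II → -4, III → -5; maximin = -4.
Column maxima: X → 13, Y → 11, Z → -2; minimax = -2.
-4 ≠ -2, so there is no saddle point; optimal play is mixed.
I is strictly dominated by III, so Row never plays it.
X is strictly dominated by Y (it gives Row strictly more in every row), so Column never plays it.
On the remaining 2×2 (II, III vs Y, Z):
Let Row play II with probability p. Expected payoff against Y: (-4)p + 11(1−p) = −15p + 11; against Z: (-2)p + (-5)(1−p) = 3p − 5.
Setting these equal: −15p + 11 = 3p − 5 ⇒ −18p = -16 ⇒ p = 8/9, and the value is (-15)·(8/9) + 11 = -7/3.
For Column: with q = P(Y), equating II's and III's payoffs gives −2q − 2 = 16q − 5 ⇒ q = 1/6.

-7/3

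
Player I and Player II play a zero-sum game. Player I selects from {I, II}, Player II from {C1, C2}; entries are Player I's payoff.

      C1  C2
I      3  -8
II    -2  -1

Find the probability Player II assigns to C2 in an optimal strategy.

Row minima: I → -8, II → -2; maximin = -2.
Column maxima: C1 → 3, C2 → -1; minimax = -1.
-2 ≠ -1, so there is no saddle point; optimal play is mixed.
Let Player I play I with probability p. Expected payoff against C1: 3p + (-2)(1−p) = 5p − 2; against C2: (-8)p + (-1)(1−p) = −7p − 1.
Setting these equal: 5p − 2 = −7p − 1 ⇒ 12p = 1 ⇒ p = 1/12, and the value is (5)·(1/12) − 2 = -19/12.
For Player II: with q = P(C1), equating I's and II's payoffs gives 11q − 8 = −q − 1 ⇒ q = 7/12.

5/12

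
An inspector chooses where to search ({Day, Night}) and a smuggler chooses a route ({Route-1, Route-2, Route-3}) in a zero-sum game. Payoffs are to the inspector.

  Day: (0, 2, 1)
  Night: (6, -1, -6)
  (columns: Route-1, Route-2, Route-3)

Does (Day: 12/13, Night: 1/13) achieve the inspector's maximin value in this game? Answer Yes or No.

Yes

Against Route-1 this mix gives (12/13)·0 + (1/13)·6 = 6/13.
Against Route-2 this mix gives (12/13)·2 + (1/13)·(-1) = 23/13.
Against Route-3 this mix gives (12/13)·1 + (1/13)·(-6) = 6/13.
All of the smuggler's active replies (Route-1, Route-3) yield 6/13, and no column does worse for the inspector. The mix makes the smuggler indifferent and guarantees 6/13, so it is optimal.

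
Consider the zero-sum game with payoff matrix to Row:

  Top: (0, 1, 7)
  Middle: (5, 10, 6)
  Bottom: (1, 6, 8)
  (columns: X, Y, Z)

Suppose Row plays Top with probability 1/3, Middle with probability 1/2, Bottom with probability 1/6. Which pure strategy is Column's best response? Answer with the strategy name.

If Column plays X, Row's expected payoff is (1/3)·0 + (1/2)·5 + (1/6)·1 = 8/3.
If Column plays Y, Row's expected payoff is (1/3)·1 + (1/2)·10 + (1/6)·6 = 19/3.
If Column plays Z, Row's expected payoff is (1/3)·7 + (1/2)·6 + (1/6)·8 = 20/3.
Column minimizes Row's payoff; the smallest is 8/3, so the best response is X.

X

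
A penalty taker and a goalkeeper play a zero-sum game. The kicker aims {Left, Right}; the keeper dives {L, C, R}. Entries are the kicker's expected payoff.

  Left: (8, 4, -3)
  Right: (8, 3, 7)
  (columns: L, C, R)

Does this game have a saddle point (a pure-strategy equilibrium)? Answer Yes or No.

Row minima: Left → -3, Right → 3; maximin = 3.
Column maxima: L → 8, C → 4, R → 7; minimax = 4.
3 ≠ 4, so no pure-strategy equilibrium exists.

No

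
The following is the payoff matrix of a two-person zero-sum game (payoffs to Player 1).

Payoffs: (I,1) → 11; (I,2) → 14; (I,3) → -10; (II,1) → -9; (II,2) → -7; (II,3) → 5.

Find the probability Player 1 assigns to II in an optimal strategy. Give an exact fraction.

3/5

Row minima: I → -10, II → -9; maximin = -9.
Column maxima: 1 → 11, 2 → 14, 3 → 5; minimax = 5.
-9 ≠ 5, so there is no saddle point; optimal play is mixed.
2 is strictly dominated by 1 (it gives Player 1 strictly more in every row), so Player 2 never plays it.
On the remaining 2×2 (I, II vs 1, 3):
Let Player 1 play I with probability p. Expected payoff against 1: 11p + (-9)(1−p) = 20p − 9; against 3: (-10)p + 5(1−p) = −15p + 5.
Setting these equal: 20p − 9 = −15p + 5 ⇒ 35p = 14 ⇒ p = 2/5, and the value is (20)·(2/5) − 9 = -1.
For Player 2: with q = P(1), equating I's and II's payoffs gives 21q − 10 = −14q + 5 ⇒ q = 3/7.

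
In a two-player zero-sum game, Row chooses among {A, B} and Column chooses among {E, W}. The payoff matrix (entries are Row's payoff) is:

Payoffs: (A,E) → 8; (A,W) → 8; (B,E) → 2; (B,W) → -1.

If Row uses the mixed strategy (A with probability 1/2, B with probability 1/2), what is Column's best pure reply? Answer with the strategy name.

W

If Column plays E, Row's expected payoff is (1/2)·8 + (1/2)·2 = 5.
If Column plays W, Row's expected payoff is (1/2)·8 + (1/2)·(-1) = 7/2.
Column minimizes Row's payoff; the smallest is 7/2, so the best response is W.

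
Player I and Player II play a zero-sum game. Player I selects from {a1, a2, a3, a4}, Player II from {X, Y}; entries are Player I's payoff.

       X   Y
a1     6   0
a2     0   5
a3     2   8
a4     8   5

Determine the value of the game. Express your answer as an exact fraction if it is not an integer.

Row minima: a1 → 0, a2 → 0, a3 → 2, a4 → 5; maximin = 5.
Column maxima: X → 8, Y → 8; minimax = 8.
5 ≠ 8, so there is no saddle point; optimal play is mixed.
a1 is strictly dominated by a4, so Player I never plays it.
a2 is strictly dominated by a3, so Player I never plays it.
On the remaining 2×2 (a3, a4 vs X, Y):
Let Player I play a3 with probability p. Expected payoff against X: 2p + 8(1−p) = −6p + 8; against Y: 8p + 5(1−p) = 3p + 5.
Setting these equal: −6p + 8 = 3p + 5 ⇒ −9p = -3 ⇒ p = 1/3, and the value is (-6)·(1/3) + 8 = 6.
For Player II: with q = P(X), equating a3's and a4's payoffs gives −6q + 8 = 3q + 5 ⇒ q = 1/3.

6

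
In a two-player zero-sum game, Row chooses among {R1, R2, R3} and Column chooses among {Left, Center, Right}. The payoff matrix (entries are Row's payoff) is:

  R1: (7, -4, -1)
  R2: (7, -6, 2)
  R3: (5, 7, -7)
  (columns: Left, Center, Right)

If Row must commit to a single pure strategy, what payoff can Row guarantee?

-4

Row minima: R1 → -4, R2 → -6, R3 → -7.
The best of these is -4.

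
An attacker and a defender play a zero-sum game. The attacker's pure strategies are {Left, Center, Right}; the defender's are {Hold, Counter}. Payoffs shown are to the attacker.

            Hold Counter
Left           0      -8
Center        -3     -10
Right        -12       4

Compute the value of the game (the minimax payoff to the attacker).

Row minima: Left → -8, Center → -10, Right → -12; maximin = -8.
Column maxima: Hold → 0, Counter → 4; minimax = 0.
-8 ≠ 0, so there is no saddle point; optimal play is mixed.
Center is strictly dominated by Left, so the attacker never plays it.
On the remaining 2×2 (Left, Right vs Hold, Counter):
Let the attacker play Left with probability p. Expected payoff against Hold: 0p + (-12)(1−p) = 12p − 12; against Counter: (-8)p + 4(1−p) = −12p + 4.
Setting these equal: 12p − 12 = −12p + 4 ⇒ 24p = 16 ⇒ p = 2/3, and the value is (12)·(2/3) − 12 = -4.
For the defender: with q = P(Hold), equating Left's and Right's payoffs gives 8q − 8 = −16q + 4 ⇒ q = 1/2.

-4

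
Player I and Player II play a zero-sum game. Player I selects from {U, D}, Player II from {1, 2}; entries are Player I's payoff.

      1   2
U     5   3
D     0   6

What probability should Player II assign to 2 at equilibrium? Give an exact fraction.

5/8

Row minima: U → 3, D → 0; maximin = 3.
Column maxima: 1 → 5, 2 → 6; minimax = 5.
3 ≠ 5, so there is no saddle point; optimal play is mixed.
Let Player I play U with probability p. Expected payoff against 1: 5p + 0(1−p) = 5p; against 2: 3p + 6(1−p) = −3p + 6.
Setting these equal: 5p = −3p + 6 ⇒ 8p = 6 ⇒ p = 3/4, and the value is (5)·(3/4) = 15/4.
For Player II: with q = P(1), equating U's and D's payoffs gives 2q + 3 = −6q + 6 ⇒ q = 3/8.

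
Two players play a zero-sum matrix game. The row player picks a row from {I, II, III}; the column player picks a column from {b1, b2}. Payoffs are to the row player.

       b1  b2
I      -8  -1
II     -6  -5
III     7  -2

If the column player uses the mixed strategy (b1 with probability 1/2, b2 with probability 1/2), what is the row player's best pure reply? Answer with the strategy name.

III

Expected payoff of I: (1/2)·(-8) + (1/2)·(-1) = -9/2.
Expected payoff of II: (1/2)·(-6) + (1/2)·(-5) = -11/2.
Expected payoff of III: (1/2)·7 + (1/2)·(-2) = 5/2.
The largest is 5/2, so the row player's best response is III.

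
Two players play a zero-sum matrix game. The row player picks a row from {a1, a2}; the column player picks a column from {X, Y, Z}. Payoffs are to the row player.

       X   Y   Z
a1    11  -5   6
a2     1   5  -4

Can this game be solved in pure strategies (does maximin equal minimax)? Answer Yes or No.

No

Row minima: a1 → -5, a2 → -4; maximin = -4.
Column maxima: X → 11, Y → 5, Z → 6; minimax = 5.
-4 ≠ 5, so no pure-strategy equilibrium exists.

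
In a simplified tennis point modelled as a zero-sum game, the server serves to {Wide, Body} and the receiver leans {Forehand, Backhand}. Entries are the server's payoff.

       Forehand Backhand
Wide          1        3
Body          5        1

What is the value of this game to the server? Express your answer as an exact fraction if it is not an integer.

Row minima: Wide → 1, Body → 1; maximin = 1.
Column maxima: Forehand → 5, Backhand → 3; minimax = 3.
1 ≠ 3, so there is no saddle point; optimal play is mixed.
Let the server play Wide with probability p. Expected payoff against Forehand: 1p + 5(1−p) = −4p + 5; against Backhand: 3p + 1(1−p) = 2p + 1.
Setting these equal: −4p + 5 = 2p + 1 ⇒ −6p = -4 ⇒ p = 2/3, and the value is (-4)·(2/3) + 5 = 7/3.
For the receiver: with q = P(Forehand), equating Wide's and Body's payoffs gives −2q + 3 = 4q + 1 ⇒ q = 1/3.

7/3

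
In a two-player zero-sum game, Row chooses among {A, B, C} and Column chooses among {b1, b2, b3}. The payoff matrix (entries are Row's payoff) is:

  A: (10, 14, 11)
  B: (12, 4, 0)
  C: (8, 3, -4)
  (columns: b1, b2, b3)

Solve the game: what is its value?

Row minima: A → 10, B → 0, C → -4; maximin = 10.
Column maxima: b1 → 12, b2 → 14, b3 → 11; minimax = 11.
10 ≠ 11, so there is no saddle point; optimal play is mixed.
C is strictly dominated by A, so Row never plays it.
b2 is strictly dominated by b3 (it gives Row strictly more in every row), so Column never plays it.
On the remaining 2×2 (A, B vs b1, b3):
Let Row play A with probability p. Expected payoff against b1: 10p + 12(1−p) = −2p + 12; against b3: 11p + 0(1−p) = 11p.
Setting these equal: −2p + 12 = 11p ⇒ −13p = -12 ⇒ p = 12/13, and the value is (-2)·(12/13) + 12 = 132/13.
For Column: with q = P(b1), equating A's and B's payoffs gives −q + 11 = 12q ⇒ q = 11/13.

132/13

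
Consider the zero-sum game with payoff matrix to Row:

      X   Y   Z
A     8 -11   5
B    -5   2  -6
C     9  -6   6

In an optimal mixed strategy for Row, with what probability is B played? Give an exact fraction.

3/5

Row minima: A → -11, B → -6, C → -6; maximin = -6.
Column maxima: X → 9, Y → 2, Z → 6; minimax = 2.
-6 ≠ 2, so there is no saddle point; optimal play is mixed.
A is strictly dominated by C, so Row never plays it.
X is strictly dominated by Z (it gives Row strictly more in every row), so Column never plays it.
On the remaining 2×2 (B, C vs Y, Z):
Let Row play B with probability p. Expected payoff against Y: 2p + (-6)(1−p) = 8p − 6; against Z: (-6)p + 6(1−p) = −12p + 6.
Setting these equal: 8p − 6 = −12p + 6 ⇒ 20p = 12 ⇒ p = 3/5, and the value is (8)·(3/5) − 6 = -6/5.
For Column: with q = P(Y), equating B's and C's payoffs gives 8q − 6 = −12q + 6 ⇒ q = 3/5.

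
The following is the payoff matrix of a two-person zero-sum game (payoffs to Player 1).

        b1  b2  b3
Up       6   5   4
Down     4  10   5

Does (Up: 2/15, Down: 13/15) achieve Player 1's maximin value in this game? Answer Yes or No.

Against b1 this mix gives (2/15)·6 + (13/15)·4 = 64/15.
Against b2 this mix gives (2/15)·5 + (13/15)·10 = 28/3.
Against b3 this mix gives (2/15)·4 + (13/15)·5 = 73/15.
Player 2 will play b1, holding Player 1 to 64/15. Shifting weight toward the row that does better against b1 would raise this floor (the equalizing mix achieves 14/3 against both b1 and b3), so the proposed strategy is not optimal.

No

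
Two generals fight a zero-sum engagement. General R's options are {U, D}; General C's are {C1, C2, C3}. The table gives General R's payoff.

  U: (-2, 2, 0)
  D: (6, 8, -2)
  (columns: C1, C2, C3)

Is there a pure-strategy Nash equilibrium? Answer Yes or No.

No

Row minima: U → -2, D → -2; maximin = -2.
Column maxima: C1 → 6, C2 → 8, C3 → 0; minimax = 0.
-2 ≠ 0, so no pure-strategy equilibrium exists.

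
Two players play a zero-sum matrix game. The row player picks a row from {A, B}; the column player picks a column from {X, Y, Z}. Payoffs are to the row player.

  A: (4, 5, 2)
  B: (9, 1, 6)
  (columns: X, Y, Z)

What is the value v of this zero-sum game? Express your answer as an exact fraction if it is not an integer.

Row minima: A → 2, B → 1; maximin = 2.
Column maxima: X → 9, Y → 5, Z → 6; minimax = 5.
2 ≠ 5, so there is no saddle point; optimal play is mixed.
X is strictly dominated by Z (it gives the row player strictly more in every row), so the column player never plays it.
On the remaining 2×2 (A, B vs Y, Z):
Let the row player play A with probability p. Expected payoff against Y: 5p + 1(1−p) = 4p + 1; against Z: 2p + 6(1−p) = −4p + 6.
Setting these equal: 4p + 1 = −4p + 6 ⇒ 8p = 5 ⇒ p = 5/8, and the value is (4)·(5/8) + 1 = 7/2.
For the column player: with q = P(Y), equating A's and B's payoffs gives 3q + 2 = −5q + 6 ⇒ q = 1/2.

7/2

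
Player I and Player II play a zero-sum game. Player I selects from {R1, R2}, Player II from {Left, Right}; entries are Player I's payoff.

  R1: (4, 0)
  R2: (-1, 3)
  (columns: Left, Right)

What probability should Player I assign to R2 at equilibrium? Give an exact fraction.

Row minima: R1 → 0, R2 → -1; maximin = 0.
Column maxima: Left → 4, Right → 3; minimax = 3.
0 ≠ 3, so there is no saddle point; optimal play is mixed.
Let Player I play R1 with probability p. Expected payoff against Left: 4p + (-1)(1−p) = 5p − 1; against Right: 0p + 3(1−p) = −3p + 3.
Setting these equal: 5p − 1 = −3p + 3 ⇒ 8p = 4 ⇒ p = 1/2, and the value is (5)·(1/2) − 1 = 3/2.
For Player II: with q = P(Left), equating R1's and R2's payoffs gives 4q = −4q + 3 ⇒ q = 3/8.

1/2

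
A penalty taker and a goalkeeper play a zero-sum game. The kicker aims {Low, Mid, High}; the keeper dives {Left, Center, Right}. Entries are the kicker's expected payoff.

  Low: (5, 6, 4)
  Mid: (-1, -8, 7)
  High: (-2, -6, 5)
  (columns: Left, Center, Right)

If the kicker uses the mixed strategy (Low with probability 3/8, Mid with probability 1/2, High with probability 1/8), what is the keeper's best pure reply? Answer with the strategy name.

If the keeper plays Left, the kicker's expected payoff is (3/8)·5 + (1/2)·(-1) + (1/8)·(-2) = 9/8.
If the keeper plays Center, the kicker's expected payoff is (3/8)·6 + (1/2)·(-8) + (1/8)·(-6) = -5/2.
If the keeper plays Right, the kicker's expected payoff is (3/8)·4 + (1/2)·7 + (1/8)·5 = 45/8.
The keeper minimizes the kicker's payoff; the smallest is -5/2, so the best response is Center.

Center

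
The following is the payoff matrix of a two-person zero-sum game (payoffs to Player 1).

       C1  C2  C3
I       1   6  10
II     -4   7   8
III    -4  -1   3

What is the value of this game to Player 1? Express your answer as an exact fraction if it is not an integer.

1

Row minima: I → 1, II → -4, III → -4; maximin = 1.
Column maxima: C1 → 1, C2 → 7, C3 → 10; minimax = 1.
Since maximin = minimax = 1, there is a saddle point and the value is 1.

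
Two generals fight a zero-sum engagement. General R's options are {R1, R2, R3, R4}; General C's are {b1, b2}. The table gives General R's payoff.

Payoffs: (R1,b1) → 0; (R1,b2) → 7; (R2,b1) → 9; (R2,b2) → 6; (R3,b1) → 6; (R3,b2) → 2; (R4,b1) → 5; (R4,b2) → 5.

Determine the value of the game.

63/10

Row minima: R1 → 0, R2 → 6, R3 → 2, R4 → 5; maximin = 6.
Column maxima: b1 → 9, b2 → 7; minimax = 7.
6 ≠ 7, so there is no saddle point; optimal play is mixed.
R3 is strictly dominated by R2, so General R never plays it.
R4 is strictly dominated by R2, so General R never plays it.
On the remaining 2×2 (R1, R2 vs b1, b2):
Let General R play R1 with probability p. Expected payoff against b1: 0p + 9(1−p) = −9p + 9; against b2: 7p + 6(1−p) = p + 6.
Setting these equal: −9p + 9 = p + 6 ⇒ −10p = -3 ⇒ p = 3/10, and the value is (-9)·(3/10) + 9 = 63/10.
For General C: with q = P(b1), equating R1's and R2's payoffs gives −7q + 7 = 3q + 6 ⇒ q = 1/10.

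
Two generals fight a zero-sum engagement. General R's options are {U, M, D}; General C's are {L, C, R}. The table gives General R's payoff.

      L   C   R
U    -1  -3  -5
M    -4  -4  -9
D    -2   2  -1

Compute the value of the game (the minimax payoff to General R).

Row minima: U → -5, M → -9, D → -2; maximin = -2.
Column maxima: L → -1, C → 2, R → -1; minimax = -1.
-2 ≠ -1, so there is no saddle point; optimal play is mixed.
M is strictly dominated by U, so General R never plays it.
C is strictly dominated by R (it gives General R strictly more in every row), so General C never plays it.
On the remaining 2×2 (U, D vs L, R):
Let General R play U with probability p. Expected payoff against L: (-1)p + (-2)(1−p) = p − 2; against R: (-5)p + (-1)(1−p) = −4p − 1.
Setting these equal: p − 2 = −4p − 1 ⇒ 5p = 1 ⇒ p = 1/5, and the value is (1)·(1/5) − 2 = -9/5.
For General C: with q = P(L), equating U's and D's payoffs gives 4q − 5 = −q − 1 ⇒ q = 4/5.

-9/5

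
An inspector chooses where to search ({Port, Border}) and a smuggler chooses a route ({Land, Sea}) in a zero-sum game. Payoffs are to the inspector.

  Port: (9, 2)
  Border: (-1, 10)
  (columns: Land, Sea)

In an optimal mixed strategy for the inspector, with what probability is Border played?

Row minima: Port → 2, Border → -1; maximin = 2.
Column maxima: Land → 9, Sea → 10; minimax = 9.
2 ≠ 9, so there is no saddle point; optimal play is mixed.
Let the inspector play Port with probability p. Expected payoff against Land: 9p + (-1)(1−p) = 10p − 1; against Sea: 2p + 10(1−p) = −8p + 10.
Setting these equal: 10p − 1 = −8p + 10 ⇒ 18p = 11 ⇒ p = 11/18, and the value is (10)·(11/18) − 1 = 46/9.
For the smuggler: with q = P(Land), equating Port's and Border's payoffs gives 7q + 2 = −11q + 10 ⇒ q = 4/9.

7/18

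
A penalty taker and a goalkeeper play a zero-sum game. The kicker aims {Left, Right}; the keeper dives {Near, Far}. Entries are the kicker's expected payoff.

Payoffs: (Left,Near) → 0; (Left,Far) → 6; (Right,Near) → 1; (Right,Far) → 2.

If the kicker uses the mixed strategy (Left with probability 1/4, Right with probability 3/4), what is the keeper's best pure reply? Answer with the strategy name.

If the keeper plays Near, the kicker's expected payoff is (1/4)·0 + (3/4)·1 = 3/4.
If the keeper plays Far, the kicker's expected payoff is (1/4)·6 + (3/4)·2 = 3.
The keeper minimizes the kicker's payoff; the smallest is 3/4, so the best response is Near.

Near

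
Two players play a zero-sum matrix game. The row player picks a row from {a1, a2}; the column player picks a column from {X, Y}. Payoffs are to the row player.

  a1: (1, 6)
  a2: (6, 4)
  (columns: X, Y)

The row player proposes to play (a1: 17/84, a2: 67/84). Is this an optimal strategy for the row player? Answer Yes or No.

Against X this mix gives (17/84)·1 + (67/84)·6 = 419/84.
Against Y this mix gives (17/84)·6 + (67/84)·4 = 185/42.
The column player will play Y, holding the row player to 185/42. Shifting weight toward the row that does better against Y would raise this floor (the equalizing mix achieves 32/7 against both Y and X), so the proposed strategy is not optimal.

No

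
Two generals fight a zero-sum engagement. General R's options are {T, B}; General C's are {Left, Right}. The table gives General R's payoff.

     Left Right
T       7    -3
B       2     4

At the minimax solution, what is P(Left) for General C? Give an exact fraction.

7/12

Row minima: T → -3, B → 2; maximin = 2.
Column maxima: Left → 7, Right → 4; minimax = 4.
2 ≠ 4, so there is no saddle point; optimal play is mixed.
Let General R play T with probability p. Expected payoff against Left: 7p + 2(1−p) = 5p + 2; against Right: (-3)p + 4(1−p) = −7p + 4.
Setting these equal: 5p + 2 = −7p + 4 ⇒ 12p = 2 ⇒ p = 1/6, and the value is (5)·(1/6) + 2 = 17/6.
For General C: with q = P(Left), equating T's and B's payoffs gives 10q − 3 = −2q + 4 ⇒ q = 7/12.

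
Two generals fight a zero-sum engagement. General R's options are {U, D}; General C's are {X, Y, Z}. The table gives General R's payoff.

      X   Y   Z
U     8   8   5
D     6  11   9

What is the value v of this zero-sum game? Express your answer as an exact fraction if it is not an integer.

Row minima: U → 5, D → 6; maximin = 6.
Column maxima: X → 8, Y → 11, Z → 9; minimax = 8.
6 ≠ 8, so there is no saddle point; optimal play is mixed.
Y is strictly dominated by Z (it gives General R strictly more in every row), so General C never plays it.
On the remaining 2×2 (U, D vs X, Z):
Let General R play U with probability p. Expected payoff against X: 8p + 6(1−p) = 2p + 6; against Z: 5p + 9(1−p) = −4p + 9.
Setting these equal: 2p + 6 = −4p + 9 ⇒ 6p = 3 ⇒ p = 1/2, and the value is (2)·(1/2) + 6 = 7.
For General C: with q = P(X), equating U's and D's payoffs gives 3q + 5 = −3q + 9 ⇒ q = 2/3.

7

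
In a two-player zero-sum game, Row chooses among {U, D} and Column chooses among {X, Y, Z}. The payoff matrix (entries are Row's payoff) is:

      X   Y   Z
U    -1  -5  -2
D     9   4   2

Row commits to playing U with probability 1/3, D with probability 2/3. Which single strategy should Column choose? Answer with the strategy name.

If Column plays X, Row's expected payoff is (1/3)·(-1) + (2/3)·9 = 17/3.
If Column plays Y, Row's expected payoff is (1/3)·(-5) + (2/3)·4 = 1.
If Column plays Z, Row's expected payoff is (1/3)·(-2) + (2/3)·2 = 2/3.
Column minimizes Row's payoff; the smallest is 2/3, so the best response is Z.

Z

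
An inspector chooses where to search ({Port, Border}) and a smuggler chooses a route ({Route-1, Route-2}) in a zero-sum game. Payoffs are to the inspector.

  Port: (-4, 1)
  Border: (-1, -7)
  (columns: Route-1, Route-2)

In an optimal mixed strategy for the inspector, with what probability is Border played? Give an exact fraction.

5/11

Row minima: Port → -4, Border → -7; maximin = -4.
Column maxima: Route-1 → -1, Route-2 → 1; minimax = -1.
-4 ≠ -1, so there is no saddle point; optimal play is mixed.
Let the inspector play Port with probability p. Expected payoff against Route-1: (-4)p + (-1)(1−p) = −3p − 1; against Route-2: 1p + (-7)(1−p) = 8p − 7.
Setting these equal: −3p − 1 = 8p − 7 ⇒ −11p = -6 ⇒ p = 6/11, and the value is (-3)·(6/11) − 1 = -29/11.
For the smuggler: with q = P(Route-1), equating Port's and Border's payoffs gives −5q + 1 = 6q − 7 ⇒ q = 8/11.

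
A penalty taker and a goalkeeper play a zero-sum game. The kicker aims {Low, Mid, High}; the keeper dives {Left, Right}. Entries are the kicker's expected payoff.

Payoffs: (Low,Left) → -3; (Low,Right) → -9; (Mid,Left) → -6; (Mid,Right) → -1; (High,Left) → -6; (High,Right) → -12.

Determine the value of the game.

Row minima: Low → -9, Mid → -6, High → -12; maximin = -6.
Column maxima: Left → -3, Right → -1; minimax = -3.
-6 ≠ -3, so there is no saddle point; optimal play is mixed.
High is strictly dominated by Low, so the kicker never plays it.
On the remaining 2×2 (Low, Mid vs Left, Right):
Let the kicker play Low with probability p. Expected payoff against Left: (-3)p + (-6)(1−p) = 3p − 6; against Right: (-9)p + (-1)(1−p) = −8p − 1.
Setting these equal: 3p − 6 = −8p − 1 ⇒ 11p = 5 ⇒ p = 5/11, and the value is (3)·(5/11) − 6 = -51/11.
For the keeper: with q = P(Left), equating Low's and Mid's payoffs gives 6q − 9 = −5q − 1 ⇒ q = 8/11.

-51/11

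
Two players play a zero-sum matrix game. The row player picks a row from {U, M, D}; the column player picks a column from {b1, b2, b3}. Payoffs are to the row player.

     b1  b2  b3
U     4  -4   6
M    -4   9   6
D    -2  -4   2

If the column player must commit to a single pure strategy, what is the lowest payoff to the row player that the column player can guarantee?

Column maxima: b1 → 4, b2 → 9, b3 → 6.
The smallest of these is 4.

4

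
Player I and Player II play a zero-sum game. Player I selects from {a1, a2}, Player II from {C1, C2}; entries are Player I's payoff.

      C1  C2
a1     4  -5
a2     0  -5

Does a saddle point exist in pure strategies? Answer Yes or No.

Yes

Row minima: a1 → -5, a2 → -5; maximin = -5.
Column maxima: C1 → 4, C2 → -5; minimax = -5.
maximin = minimax = -5, so a saddle point exists.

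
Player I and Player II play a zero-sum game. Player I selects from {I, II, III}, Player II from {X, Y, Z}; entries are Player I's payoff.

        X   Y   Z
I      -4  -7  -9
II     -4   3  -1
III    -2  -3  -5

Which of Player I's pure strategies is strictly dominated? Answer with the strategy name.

III gives a strictly higher payoff than I against every column: -2 > -4, -3 > -7, -5 > -9.
So I is strictly dominated and Player I never plays it.

I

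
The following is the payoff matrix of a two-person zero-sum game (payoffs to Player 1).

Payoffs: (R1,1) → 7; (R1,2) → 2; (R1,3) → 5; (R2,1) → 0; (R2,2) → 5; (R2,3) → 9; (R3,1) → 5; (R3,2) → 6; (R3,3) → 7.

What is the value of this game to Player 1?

Row minima: R1 → 2, R2 → 0, R3 → 5; maximin = 5.
Column maxima: 1 → 7, 2 → 6, 3 → 9; minimax = 6.
5 ≠ 6, so there is no saddle point; optimal play is mixed.
3 is strictly dominated by 2 (it gives Player 1 strictly more in every row), so Player 2 never plays it.
With 3 eliminated, R2 is strictly dominated by R3 (R3 gives Player 1 strictly more in every remaining column), so Player 1 never plays it.
On the remaining 2×2 (R1, R3 vs 1, 2):
Let Player 1 play R1 with probability p. Expected payoff against 1: 7p + 5(1−p) = 2p + 5; against 2: 2p + 6(1−p) = −4p + 6.
Setting these equal: 2p + 5 = −4p + 6 ⇒ 6p = 1 ⇒ p = 1/6, and the value is (2)·(1/6) + 5 = 16/3.
For Player 2: with q = P(1), equating R1's and R3's payoffs gives 5q + 2 = −q + 6 ⇒ q = 2/3.

16/3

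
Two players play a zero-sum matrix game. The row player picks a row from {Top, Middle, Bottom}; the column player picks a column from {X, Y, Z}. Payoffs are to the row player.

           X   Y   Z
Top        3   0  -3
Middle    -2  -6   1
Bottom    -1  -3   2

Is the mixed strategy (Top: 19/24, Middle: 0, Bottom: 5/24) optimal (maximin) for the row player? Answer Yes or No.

No

Against X this mix gives (19/24)·3 + (5/24)·(-1) = 13/6.
Against Y this mix gives (19/24)·0 + (5/24)·(-3) = -5/8.
Against Z this mix gives (19/24)·(-3) + (5/24)·2 = -47/24.
The column player will play Z, holding the row player to -47/24. Shifting weight toward the row that does better against Z would raise this floor (the equalizing mix achieves -9/8 against both Z and Y), so the proposed strategy is not optimal.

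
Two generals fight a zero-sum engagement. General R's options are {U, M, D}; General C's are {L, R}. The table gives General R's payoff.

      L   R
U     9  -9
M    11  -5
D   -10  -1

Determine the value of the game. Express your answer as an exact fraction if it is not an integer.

-61/25

Row minima: U → -9, M → -5, D → -10; maximin = -5.
Column maxima: L → 11, R → -1; minimax = -1.
-5 ≠ -1, so there is no saddle point; optimal play is mixed.
U is strictly dominated by M, so General R never plays it.
On the remaining 2×2 (M, D vs L, R):
Let General R play M with probability p. Expected payoff against L: 11p + (-10)(1−p) = 21p − 10; against R: (-5)p + (-1)(1−p) = −4p − 1.
Setting these equal: 21p − 10 = −4p − 1 ⇒ 25p = 9 ⇒ p = 9/25, and the value is (21)·(9/25) − 10 = -61/25.
For General C: with q = P(L), equating M's and D's payoffs gives 16q − 5 = −9q − 1 ⇒ q = 4/25.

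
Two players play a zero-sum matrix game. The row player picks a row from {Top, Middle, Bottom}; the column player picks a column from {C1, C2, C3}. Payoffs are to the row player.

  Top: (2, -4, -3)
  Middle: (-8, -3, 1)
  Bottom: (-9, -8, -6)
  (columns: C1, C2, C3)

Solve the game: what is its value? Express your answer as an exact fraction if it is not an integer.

-38/11

Row minima: Top → -4, Middle → -8, Bottom → -9; maximin = -4.
Column maxima: C1 → 2, C2 → -3, C3 → 1; minimax = -3.
-4 ≠ -3, so there is no saddle point; optimal play is mixed.
Bottom is strictly dominated by Top, so the row player never plays it.
C3 is strictly dominated by C2 (it gives the row player strictly more in every row), so the column player never plays it.
On the remaining 2×2 (Top, Middle vs C1, C2):
Let the row player play Top with probability p. Expected payoff against C1: 2p + (-8)(1−p) = 10p − 8; against C2: (-4)p + (-3)(1−p) = −p − 3.
Setting these equal: 10p − 8 = −p − 3 ⇒ 11p = 5 ⇒ p = 5/11, and the value is (10)·(5/11) − 8 = -38/11.
For the column player: with q = P(C1), equating Top's and Middle's payoffs gives 6q − 4 = −5q − 3 ⇒ q = 1/11.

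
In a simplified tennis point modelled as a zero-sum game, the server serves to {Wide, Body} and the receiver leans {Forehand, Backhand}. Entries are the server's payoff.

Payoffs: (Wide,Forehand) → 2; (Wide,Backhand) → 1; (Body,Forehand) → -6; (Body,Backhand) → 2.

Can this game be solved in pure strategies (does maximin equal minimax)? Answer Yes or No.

No

Row minima: Wide → 1, Body → -6; maximin = 1.
Column maxima: Forehand → 2, Backhand → 2; minimax = 2.
1 ≠ 2, so no pure-strategy equilibrium exists.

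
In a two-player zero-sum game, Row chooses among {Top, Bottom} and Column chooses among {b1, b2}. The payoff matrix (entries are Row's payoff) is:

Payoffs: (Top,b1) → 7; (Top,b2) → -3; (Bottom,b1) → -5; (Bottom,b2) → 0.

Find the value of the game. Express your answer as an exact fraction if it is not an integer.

Row minima: Top → -3, Bottom → -5; maximin = -3.
Column maxima: b1 → 7, b2 → 0; minimax = 0.
-3 ≠ 0, so there is no saddle point; optimal play is mixed.
Let Row play Top with probability p. Expected payoff against b1: 7p + (-5)(1−p) = 12p − 5; against b2: (-3)p + 0(1−p) = −3p.
Setting these equal: 12p − 5 = −3p ⇒ 15p = 5 ⇒ p = 1/3, and the value is (12)·(1/3) − 5 = -1.
For Column: with q = P(b1), equating Top's and Bottom's payoffs gives 10q − 3 = −5q ⇒ q = 1/5.

-1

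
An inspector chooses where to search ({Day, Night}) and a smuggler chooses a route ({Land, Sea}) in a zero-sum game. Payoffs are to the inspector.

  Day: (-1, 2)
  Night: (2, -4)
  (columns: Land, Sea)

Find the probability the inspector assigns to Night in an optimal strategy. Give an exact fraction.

1/3

Row minima: Day → -1, Night → -4; maximin = -1.
Column maxima: Land → 2, Sea → 2; minimax = 2.
-1 ≠ 2, so there is no saddle point; optimal play is mixed.
Let the inspector play Day with probability p. Expected payoff against Land: (-1)p + 2(1−p) = −3p + 2; against Sea: 2p + (-4)(1−p) = 6p − 4.
Setting these equal: −3p + 2 = 6p − 4 ⇒ −9p = -6 ⇒ p = 2/3, and the value is (-3)·(2/3) + 2 = 0.
For the smuggler: with q = P(Land), equating Day's and Night's payoffs gives −3q + 2 = 6q − 4 ⇒ q = 2/3.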